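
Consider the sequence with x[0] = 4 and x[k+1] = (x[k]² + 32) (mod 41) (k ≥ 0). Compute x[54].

x[0] = 4,  x[1] = 7,  x[2] = 40,  x[3] = 33,  x[4] = 14,  x[5] = 23,  x[6] = 28,  x[7] = 37,  x[8] = 7.
Since x[8] = x[1] = 7, the sequence is eventually periodic: after a pre-period of length 1 it cycles with period 7.
For k ≥ 1, x[k] depends only on (k - 1) mod 7. (54 - 1) mod 7 = 4, so x[54] = x[5] = 23.

23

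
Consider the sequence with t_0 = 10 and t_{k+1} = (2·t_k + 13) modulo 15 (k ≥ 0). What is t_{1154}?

Computing terms: t_0 = 10, t_1 = 3, t_2 = 4, t_3 = 6, t_4 = 10.
Since t_4 = t_0 = 10, the sequence is periodic with period 4.
So t_{1154} = t_{0 + ((1154-0) mod 4)} = t_2 = 4.

4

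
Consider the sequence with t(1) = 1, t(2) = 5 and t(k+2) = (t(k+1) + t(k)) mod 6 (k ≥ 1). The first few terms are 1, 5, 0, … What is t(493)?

t(1) = 1, t(2) = 5, t(3) = 0, t(4) = 5, t(5) = 5, t(6) = 4, t(7) = 3, t(8) = 1, t(9) = 4, t(10) = 5, t(11) = 3, t(12) = 2, t(13) = 5, t(14) = 1, t(15) = 0, t(16) = 1, t(17) = 1, t(18) = 2, t(19) = 3, t(20) = 5, t(21) = 2, t(22) = 1, t(23) = 3, t(24) = 4, t(25) = 1, t(26) = 5.
Since (t(25), t(26)) = (t(1), t(2)) = (1, 5) (two consecutive terms determine the rest), the sequence is periodic with period 24.
So t(493) = t(1 + ((493-1) mod 24)) = t(13) = 5.

5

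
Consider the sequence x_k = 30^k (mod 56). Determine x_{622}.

16

x_1 = 30; x_2 = 4; x_3 = 8; x_4 = 16; x_5 = 32; x_6 = 8.
Since x_6 = x_3 = 8, the sequence is eventually periodic: after a pre-period of length 2 it cycles with period 3.
For k ≥ 3, x_k depends only on (k - 3) mod 3. (622 - 3) mod 3 = 1, so x_{622} = x_4 = 16.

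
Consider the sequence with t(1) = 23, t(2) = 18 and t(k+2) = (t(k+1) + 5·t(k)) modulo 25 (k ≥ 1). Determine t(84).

23

t(1) = 23; t(2) = 18; t(3) = 8; t(4) = 23; t(5) = 13; t(6) = 3; t(7) = 18; t(8) = 8.
Since (t(7), t(8)) = (t(2), t(3)) = (18, 8) (two consecutive terms determine the rest), the sequence is eventually periodic: after a pre-period of length 1 it cycles with period 5.
For k ≥ 2, t(k) depends only on (k - 2) mod 5. (84 - 2) mod 5 = 2, so t(84) = t(4) = 23.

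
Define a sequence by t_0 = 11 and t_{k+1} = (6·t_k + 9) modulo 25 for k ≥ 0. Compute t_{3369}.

Computing terms: t_0 = 11; t_1 = 0; t_2 = 9; t_3 = 13; t_4 = 12; t_5 = 6; t_6 = 20; t_7 = 4; t_8 = 8; t_9 = 7; t_{10} = 1; t_{11} = 15; t_{12} = 24; t_{13} = 3; t_{14} = 2; t_{15} = 21; t_{16} = 10; t_{17} = 19; t_{18} = 23; t_{19} = 22; t_{20} = 16; t_{21} = 5; t_{22} = 14; t_{23} = 18; t_{24} = 17; t_{25} = 11.
The sequence repeats with period 25.
(3369 - 0) mod 25 = 19, so t_{3369} = t_{19} = 22.

22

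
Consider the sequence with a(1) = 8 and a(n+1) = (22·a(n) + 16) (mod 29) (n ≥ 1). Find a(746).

a(1) = 8, a(2) = 18, a(3) = 6, a(4) = 3, a(5) = 24, a(6) = 22, a(7) = 7, a(8) = 25, a(9) = 15, a(10) = 27, a(11) = 1, a(12) = 9, a(13) = 11, a(14) = 26, a(15) = 8.
Since a(15) = a(1) = 8, the sequence is periodic with period 14.
So a(746) = a(1 + ((746-1) mod 14)) = a(4) = 3.

3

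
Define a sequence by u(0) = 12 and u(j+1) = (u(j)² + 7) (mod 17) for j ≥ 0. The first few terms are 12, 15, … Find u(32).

16

Computing terms: u(0) = 12,  u(1) = 15,  u(2) = 11,  u(3) = 9,  u(4) = 3,  u(5) = 16,  u(6) = 8,  u(7) = 3.
Since u(7) = u(4) = 3, the sequence is eventually periodic: after a pre-period of length 4 it cycles with period 3.
For j ≥ 4, u(j) depends only on (j - 4) mod 3. (32 - 4) mod 3 = 1, so u(32) = u(5) = 16.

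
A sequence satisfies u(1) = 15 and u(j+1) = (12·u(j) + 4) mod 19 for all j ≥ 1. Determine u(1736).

13

Listing terms: u(1) = 15,  u(2) = 13,  u(3) = 8,  u(4) = 5,  u(5) = 7,  u(6) = 12,  u(7) = 15.
The sequence repeats with period 6.
So u(1736) = u(1 + ((1736-1) mod 6)) = u(2) = 13.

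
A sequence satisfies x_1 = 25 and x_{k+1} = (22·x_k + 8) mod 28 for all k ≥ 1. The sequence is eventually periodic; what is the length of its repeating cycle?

We have x_1 = 25, x_2 = 26, x_3 = 20, x_4 = 0, x_5 = 8, x_6 = 16, x_7 = 24, x_8 = 4, x_9 = 12, x_{10} = 20.
Since x_{10} = x_3 = 20, the sequence is eventually periodic: after a pre-period of length 2 it cycles with period 7.

7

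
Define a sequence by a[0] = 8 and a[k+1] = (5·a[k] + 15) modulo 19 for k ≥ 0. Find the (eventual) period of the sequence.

We have a[0] = 8; a[1] = 17; a[2] = 5; a[3] = 2; a[4] = 6; a[5] = 7; a[6] = 12; a[7] = 18; a[8] = 10; a[9] = 8.
The sequence repeats with period 9.

9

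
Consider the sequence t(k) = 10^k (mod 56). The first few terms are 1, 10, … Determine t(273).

t(0) = 1,  t(1) = 10,  t(2) = 44,  t(3) = 48,  t(4) = 32,  t(5) = 40,  t(6) = 8,  t(7) = 24,  t(8) = 16,  t(9) = 48.
Since t(9) = t(3) = 48, the sequence is eventually periodic: after a pre-period of length 3 it cycles with period 6.
For k ≥ 3, t(k) depends only on (k - 3) mod 6. (273 - 3) mod 6 = 0, so t(273) = t(3) = 48.

48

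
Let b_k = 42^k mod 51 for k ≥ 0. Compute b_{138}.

b_0 = 1,  b_1 = 42,  b_2 = 30,  b_3 = 36,  b_4 = 33,  b_5 = 9,  b_6 = 21,  b_7 = 15,  b_8 = 18,  b_9 = 42.
Since b_9 = b_1 = 42, the sequence is eventually periodic: after a pre-period of length 1 it cycles with period 8.
For k ≥ 1, b_k depends only on (k - 1) mod 8. (138 - 1) mod 8 = 1, so b_{138} = b_2 = 30.

30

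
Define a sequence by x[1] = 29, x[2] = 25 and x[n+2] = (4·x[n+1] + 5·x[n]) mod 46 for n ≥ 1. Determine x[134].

25

We have x[1] = 29,  x[2] = 25,  x[3] = 15,  x[4] = 1,  x[5] = 33,  x[6] = 45,  x[7] = 23,  x[8] = 41,  x[9] = 3,  x[10] = 33,  x[11] = 9,  x[12] = 17,  x[13] = 21,  x[14] = 31,  x[15] = 45,  x[16] = 13,  x[17] = 1,  x[18] = 23,  x[19] = 5,  x[20] = 43,  x[21] = 13,  x[22] = 37,  x[23] = 29,  x[24] = 25.
Since (x[23], x[24]) = (x[1], x[2]) = (29, 25) (two consecutive terms determine the rest), the sequence is periodic with period 22.
(134 - 1) mod 22 = 1, so x[134] = x[2] = 25.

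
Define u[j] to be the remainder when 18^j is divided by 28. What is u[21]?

8

We have u[1] = 18; u[2] = 16; u[3] = 8; u[4] = 4; u[5] = 16.
Since u[5] = u[2] = 16, the sequence is eventually periodic: after a pre-period of length 1 it cycles with period 3.
For j ≥ 2, u[j] depends only on (j - 2) mod 3. (21 - 2) mod 3 = 1, so u[21] = u[3] = 8.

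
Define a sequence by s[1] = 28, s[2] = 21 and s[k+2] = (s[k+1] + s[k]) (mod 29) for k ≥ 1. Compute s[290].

Listing terms: s[1] = 28, s[2] = 21, s[3] = 20, s[4] = 12, s[5] = 3, s[6] = 15, s[7] = 18, s[8] = 4, s[9] = 22, s[10] = 26, s[11] = 19, s[12] = 16, s[13] = 6, s[14] = 22, s[15] = 28, s[16] = 21.
The sequence repeats with period 14.
(290 - 1) mod 14 = 9, so s[290] = s[10] = 26.

26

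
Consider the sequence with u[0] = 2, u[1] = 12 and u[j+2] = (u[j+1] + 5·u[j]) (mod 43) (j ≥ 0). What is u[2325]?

We have u[0] = 2, u[1] = 12, u[2] = 22, u[3] = 39, u[4] = 20, u[5] = 0, u[6] = 14, u[7] = 14, u[8] = 41, u[9] = 25, u[10] = 15, u[11] = 11, u[12] = 0, u[13] = 12, u[14] = 12, u[15] = 29, u[16] = 3, u[17] = 19, u[18] = 34, u[19] = 0, u[20] = 41, u[21] = 41, u[22] = 31, u[23] = 21, u[24] = 4, u[25] = 23, u[26] = 0, u[27] = 29, u[28] = 29, u[29] = 2, u[30] = 18, u[31] = 28, u[32] = 32, u[33] = 0, u[34] = 31, u[35] = 31, u[36] = 14, u[37] = 40, u[38] = 24, u[39] = 9, u[40] = 0, u[41] = 2, u[42] = 2, u[43] = 12.
Since (u[42], u[43]) = (u[0], u[1]) = (2, 12) (two consecutive terms determine the rest), the sequence is periodic with period 42.
So u[2325] = u[0 + ((2325-0) mod 42)] = u[15] = 29.

29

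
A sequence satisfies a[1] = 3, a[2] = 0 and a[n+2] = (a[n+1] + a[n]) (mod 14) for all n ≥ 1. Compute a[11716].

3

Listing terms: a[1] = 3, a[2] = 0, a[3] = 3, a[4] = 3, a[5] = 6, a[6] = 9, a[7] = 1, a[8] = 10, a[9] = 11, a[10] = 7, a[11] = 4, a[12] = 11, a[13] = 1, a[14] = 12, a[15] = 13, a[16] = 11, a[17] = 10, a[18] = 7, a[19] = 3, a[20] = 10, a[21] = 13, a[22] = 9, a[23] = 8, a[24] = 3, a[25] = 11, a[26] = 0, a[27] = 11, a[28] = 11, a[29] = 8, a[30] = 5, a[31] = 13, a[32] = 4, a[33] = 3, a[34] = 7, a[35] = 10, a[36] = 3, a[37] = 13, a[38] = 2, a[39] = 1, a[40] = 3, a[41] = 4, a[42] = 7, a[43] = 11, a[44] = 4, a[45] = 1, a[46] = 5, a[47] = 6, a[48] = 11, a[49] = 3, a[50] = 0.
The sequence repeats with period 48.
So a[11716] = a[1 + ((11716-1) mod 48)] = a[4] = 3.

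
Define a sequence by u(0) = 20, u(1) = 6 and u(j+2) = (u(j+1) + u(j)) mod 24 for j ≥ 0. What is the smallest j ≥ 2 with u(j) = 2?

Listing terms: u(0) = 20, u(1) = 6, u(2) = 2, u(3) = 8, u(4) = 10, u(5) = 18, u(6) = 4, u(7) = 22, u(8) = 2, u(9) = 0, u(10) = 2, u(11) = 2, u(12) = 4, u(13) = 6, u(14) = 10, u(15) = 16, u(16) = 2, u(17) = 18, u(18) = 20, u(19) = 14, u(20) = 10, u(21) = 0, u(22) = 10, u(23) = 10, u(24) = 20, u(25) = 6.
The sequence repeats with period 24.
The value 2 first appears (with j ≥ 2) at u(2).

2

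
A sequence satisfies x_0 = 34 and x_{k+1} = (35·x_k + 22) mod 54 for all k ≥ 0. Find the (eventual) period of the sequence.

We have x_0 = 34; x_1 = 24; x_2 = 52; x_3 = 6; x_4 = 16; x_5 = 42; x_6 = 34.
The sequence repeats with period 6.

6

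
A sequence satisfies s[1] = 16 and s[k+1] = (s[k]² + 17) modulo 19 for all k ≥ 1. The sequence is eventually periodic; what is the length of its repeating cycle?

3

Listing terms: s[1] = 16, s[2] = 7, s[3] = 9, s[4] = 3, s[5] = 7.
Since s[5] = s[2] = 7, the sequence is eventually periodic: after a pre-period of length 1 it cycles with period 3.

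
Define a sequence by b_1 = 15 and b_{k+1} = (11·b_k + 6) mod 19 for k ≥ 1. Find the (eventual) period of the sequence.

We have b_1 = 15,  b_2 = 0,  b_3 = 6,  b_4 = 15.
The sequence repeats with period 3.

3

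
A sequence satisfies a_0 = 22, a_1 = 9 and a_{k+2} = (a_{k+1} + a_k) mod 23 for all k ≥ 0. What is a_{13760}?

We have a_0 = 22,  a_1 = 9,  a_2 = 8,  a_3 = 17,  a_4 = 2,  a_5 = 19,  a_6 = 21,  a_7 = 17,  a_8 = 15,  a_9 = 9,  a_{10} = 1,  a_{11} = 10,  a_{12} = 11,  a_{13} = 21,  a_{14} = 9,  a_{15} = 7,  a_{16} = 16,  a_{17} = 0,  a_{18} = 16,  a_{19} = 16,  a_{20} = 9,  a_{21} = 2,  a_{22} = 11,  a_{23} = 13,  a_{24} = 1,  a_{25} = 14,  a_{26} = 15,  a_{27} = 6,  a_{28} = 21,  a_{29} = 4,  a_{30} = 2,  a_{31} = 6,  a_{32} = 8,  a_{33} = 14,  a_{34} = 22,  a_{35} = 13,  a_{36} = 12,  a_{37} = 2,  a_{38} = 14,  a_{39} = 16,  a_{40} = 7,  a_{41} = 0,  a_{42} = 7,  a_{43} = 7,  a_{44} = 14,  a_{45} = 21,  a_{46} = 12,  a_{47} = 10,  a_{48} = 22,  a_{49} = 9.
Since (a_{48}, a_{49}) = (a_0, a_1) = (22, 9) (two consecutive terms determine the rest), the sequence is periodic with period 48.
(13760 - 0) mod 48 = 32, so a_{13760} = a_{32} = 8.

8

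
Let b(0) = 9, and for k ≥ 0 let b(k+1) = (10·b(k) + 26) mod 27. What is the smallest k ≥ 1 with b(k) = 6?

3

Computing terms: b(0) = 9; b(1) = 8; b(2) = 25; b(3) = 6; b(4) = 5; b(5) = 22; b(6) = 3; b(7) = 2; b(8) = 19; b(9) = 0; b(10) = 26; b(11) = 16; b(12) = 24; b(13) = 23; b(14) = 13; b(15) = 21; b(16) = 20; b(17) = 10; b(18) = 18; b(19) = 17; b(20) = 7; b(21) = 15; b(22) = 14; b(23) = 4; b(24) = 12; b(25) = 11; b(26) = 1; b(27) = 9.
The sequence repeats with period 27.
The value 6 first appears (with k ≥ 1) at b(3).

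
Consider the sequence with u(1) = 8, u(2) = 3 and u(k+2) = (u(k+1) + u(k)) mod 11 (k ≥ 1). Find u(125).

We have u(1) = 8,  u(2) = 3,  u(3) = 0,  u(4) = 3,  u(5) = 3,  u(6) = 6,  u(7) = 9,  u(8) = 4,  u(9) = 2,  u(10) = 6,  u(11) = 8,  u(12) = 3.
The sequence repeats with period 10.
(125 - 1) mod 10 = 4, so u(125) = u(5) = 3.

3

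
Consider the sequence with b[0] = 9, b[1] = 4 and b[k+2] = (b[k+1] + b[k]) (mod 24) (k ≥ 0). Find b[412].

6

b[0] = 9,  b[1] = 4,  b[2] = 13,  b[3] = 17,  b[4] = 6,  b[5] = 23,  b[6] = 5,  b[7] = 4,  b[8] = 9,  b[9] = 13,  b[10] = 22,  b[11] = 11,  b[12] = 9,  b[13] = 20,  b[14] = 5,  b[15] = 1,  b[16] = 6,  b[17] = 7,  b[18] = 13,  b[19] = 20,  b[20] = 9,  b[21] = 5,  b[22] = 14,  b[23] = 19,  b[24] = 9,  b[25] = 4.
The sequence repeats with period 24.
(412 - 0) mod 24 = 4, so b[412] = b[4] = 6.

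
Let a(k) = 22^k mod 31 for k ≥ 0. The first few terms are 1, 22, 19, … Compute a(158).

28

We have a(0) = 1; a(1) = 22; a(2) = 19; a(3) = 15; a(4) = 20; a(5) = 6; a(6) = 8; a(7) = 21; a(8) = 28; a(9) = 27; a(10) = 5; a(11) = 17; a(12) = 2; a(13) = 13; a(14) = 7; a(15) = 30; a(16) = 9; a(17) = 12; a(18) = 16; a(19) = 11; a(20) = 25; a(21) = 23; a(22) = 10; a(23) = 3; a(24) = 4; a(25) = 26; a(26) = 14; a(27) = 29; a(28) = 18; a(29) = 24; a(30) = 1.
The sequence repeats with period 30.
So a(158) = a(0 + ((158-0) mod 30)) = a(8) = 28.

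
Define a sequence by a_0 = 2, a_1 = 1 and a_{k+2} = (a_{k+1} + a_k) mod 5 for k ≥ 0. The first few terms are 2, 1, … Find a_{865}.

1

Computing terms: a_0 = 2,  a_1 = 1,  a_2 = 3,  a_3 = 4,  a_4 = 2,  a_5 = 1.
The sequence repeats with period 4.
So a_{865} = a_{0 + ((865-0) mod 4)} = a_1 = 1.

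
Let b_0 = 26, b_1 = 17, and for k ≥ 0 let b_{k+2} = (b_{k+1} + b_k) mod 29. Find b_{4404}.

b_0 = 26, b_1 = 17, b_2 = 14, b_3 = 2, b_4 = 16, b_5 = 18, b_6 = 5, b_7 = 23, b_8 = 28, b_9 = 22, b_{10} = 21, b_{11} = 14, b_{12} = 6, b_{13} = 20, b_{14} = 26, b_{15} = 17.
The sequence repeats with period 14.
(4404 - 0) mod 14 = 8, so b_{4404} = b_8 = 28.

28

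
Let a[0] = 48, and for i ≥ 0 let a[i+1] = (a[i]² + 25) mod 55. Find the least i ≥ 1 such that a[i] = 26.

3

Computing terms: a[0] = 48,  a[1] = 19,  a[2] = 1,  a[3] = 26,  a[4] = 41,  a[5] = 1.
Since a[5] = a[2] = 1, the sequence is eventually periodic: after a pre-period of length 2 it cycles with period 3.
The value 26 first appears (with i ≥ 1) at a[3].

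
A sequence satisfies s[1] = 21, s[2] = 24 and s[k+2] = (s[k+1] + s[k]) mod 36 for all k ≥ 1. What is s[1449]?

Computing terms: s[1] = 21, s[2] = 24, s[3] = 9, s[4] = 33, s[5] = 6, s[6] = 3, s[7] = 9, s[8] = 12, s[9] = 21, s[10] = 33, s[11] = 18, s[12] = 15, s[13] = 33, s[14] = 12, s[15] = 9, s[16] = 21, s[17] = 30, s[18] = 15, s[19] = 9, s[20] = 24, s[21] = 33, s[22] = 21, s[23] = 18, s[24] = 3, s[25] = 21, s[26] = 24.
Since (s[25], s[26]) = (s[1], s[2]) = (21, 24) (two consecutive terms determine the rest), the sequence is periodic with period 24.
So s[1449] = s[1 + ((1449-1) mod 24)] = s[9] = 21.

21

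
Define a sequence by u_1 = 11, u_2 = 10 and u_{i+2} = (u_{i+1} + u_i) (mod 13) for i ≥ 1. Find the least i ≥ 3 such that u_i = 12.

Computing terms: u_1 = 11; u_2 = 10; u_3 = 8; u_4 = 5; u_5 = 0; u_6 = 5; u_7 = 5; u_8 = 10; u_9 = 2; u_{10} = 12; u_{11} = 1; u_{12} = 0; u_{13} = 1; u_{14} = 1; u_{15} = 2; u_{16} = 3; u_{17} = 5; u_{18} = 8; u_{19} = 0; u_{20} = 8; u_{21} = 8; u_{22} = 3; u_{23} = 11; u_{24} = 1; u_{25} = 12; u_{26} = 0; u_{27} = 12; u_{28} = 12; u_{29} = 11; u_{30} = 10.
Since (u_{29}, u_{30}) = (u_1, u_2) = (11, 10) (two consecutive terms determine the rest), the sequence is periodic with period 28.
The value 12 first appears (with i ≥ 3) at u_{10}.

10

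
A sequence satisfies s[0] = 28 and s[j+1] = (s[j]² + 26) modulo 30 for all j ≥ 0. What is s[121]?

Computing terms: s[0] = 28, s[1] = 0, s[2] = 26, s[3] = 12, s[4] = 20, s[5] = 6, s[6] = 2, s[7] = 0.
Since s[7] = s[1] = 0, the sequence is eventually periodic: after a pre-period of length 1 it cycles with period 6.
For j ≥ 1, s[j] depends only on (j - 1) mod 6. (121 - 1) mod 6 = 0, so s[121] = s[1] = 0.

0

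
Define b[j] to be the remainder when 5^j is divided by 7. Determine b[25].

5

We have b[0] = 1; b[1] = 5; b[2] = 4; b[3] = 6; b[4] = 2; b[5] = 3; b[6] = 1.
The sequence repeats with period 6.
(25 - 0) mod 6 = 1, so b[25] = b[1] = 5.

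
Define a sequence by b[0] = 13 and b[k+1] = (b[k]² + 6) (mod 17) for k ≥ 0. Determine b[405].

4

Listing terms: b[0] = 13,  b[1] = 5,  b[2] = 14,  b[3] = 15,  b[4] = 10,  b[5] = 4,  b[6] = 5.
Since b[6] = b[1] = 5, the sequence is eventually periodic: after a pre-period of length 1 it cycles with period 5.
For k ≥ 1, b[k] depends only on (k - 1) mod 5. (405 - 1) mod 5 = 4, so b[405] = b[5] = 4.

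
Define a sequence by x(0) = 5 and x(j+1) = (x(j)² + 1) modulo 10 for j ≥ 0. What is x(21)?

We have x(0) = 5; x(1) = 6; x(2) = 7; x(3) = 0; x(4) = 1; x(5) = 2; x(6) = 5.
The sequence repeats with period 6.
(21 - 0) mod 6 = 3, so x(21) = x(3) = 0.

0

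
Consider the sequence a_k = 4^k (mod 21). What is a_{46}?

Computing terms: a_1 = 4; a_2 = 16; a_3 = 1; a_4 = 4.
Since a_4 = a_1 = 4, the sequence is periodic with period 3.
So a_{46} = a_{1 + ((46-1) mod 3)} = a_1 = 4.

4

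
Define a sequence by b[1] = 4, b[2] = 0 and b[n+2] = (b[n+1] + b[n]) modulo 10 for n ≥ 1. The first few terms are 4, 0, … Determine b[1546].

b[1] = 4,  b[2] = 0,  b[3] = 4,  b[4] = 4,  b[5] = 8,  b[6] = 2,  b[7] = 0,  b[8] = 2,  b[9] = 2,  b[10] = 4,  b[11] = 6,  b[12] = 0,  b[13] = 6,  b[14] = 6,  b[15] = 2,  b[16] = 8,  b[17] = 0,  b[18] = 8,  b[19] = 8,  b[20] = 6,  b[21] = 4,  b[22] = 0.
The sequence repeats with period 20.
(1546 - 1) mod 20 = 5, so b[1546] = b[6] = 2.

2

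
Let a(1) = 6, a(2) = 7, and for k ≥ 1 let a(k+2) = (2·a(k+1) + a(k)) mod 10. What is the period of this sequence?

12

We have a(1) = 6,  a(2) = 7,  a(3) = 0,  a(4) = 7,  a(5) = 4,  a(6) = 5,  a(7) = 4,  a(8) = 3,  a(9) = 0,  a(10) = 3,  a(11) = 6,  a(12) = 5,  a(13) = 6,  a(14) = 7.
The sequence repeats with period 12.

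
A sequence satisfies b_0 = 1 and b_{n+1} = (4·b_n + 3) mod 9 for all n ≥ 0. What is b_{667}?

7

Listing terms: b_0 = 1,  b_1 = 7,  b_2 = 4,  b_3 = 1.
Since b_3 = b_0 = 1, the sequence is periodic with period 3.
(667 - 0) mod 3 = 1, so b_{667} = b_1 = 7.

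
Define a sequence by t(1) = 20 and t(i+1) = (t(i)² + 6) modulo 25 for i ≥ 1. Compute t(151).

t(1) = 20; t(2) = 6; t(3) = 17; t(4) = 20.
Since t(4) = t(1) = 20, the sequence is periodic with period 3.
So t(151) = t(1 + ((151-1) mod 3)) = t(1) = 20.

20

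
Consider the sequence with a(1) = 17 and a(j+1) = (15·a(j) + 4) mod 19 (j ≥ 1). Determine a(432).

11

Listing terms: a(1) = 17,  a(2) = 12,  a(3) = 13,  a(4) = 9,  a(5) = 6,  a(6) = 18,  a(7) = 8,  a(8) = 10,  a(9) = 2,  a(10) = 15,  a(11) = 1,  a(12) = 0,  a(13) = 4,  a(14) = 7,  a(15) = 14,  a(16) = 5,  a(17) = 3,  a(18) = 11,  a(19) = 17.
Since a(19) = a(1) = 17, the sequence is periodic with period 18.
(432 - 1) mod 18 = 17, so a(432) = a(18) = 11.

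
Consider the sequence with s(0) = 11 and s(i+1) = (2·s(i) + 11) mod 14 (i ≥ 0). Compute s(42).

11

Listing terms: s(0) = 11, s(1) = 5, s(2) = 7, s(3) = 11.
The sequence repeats with period 3.
So s(42) = s(0 + ((42-0) mod 3)) = s(0) = 11.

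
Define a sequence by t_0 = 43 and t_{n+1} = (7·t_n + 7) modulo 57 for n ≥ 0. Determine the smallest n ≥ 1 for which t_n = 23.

1

Computing terms: t_0 = 43, t_1 = 23, t_2 = 54, t_3 = 43.
Since t_3 = t_0 = 43, the sequence is periodic with period 3.
The value 23 first appears (with n ≥ 1) at t_1.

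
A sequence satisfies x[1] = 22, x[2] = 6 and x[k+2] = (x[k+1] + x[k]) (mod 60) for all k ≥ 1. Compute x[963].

x[1] = 22,  x[2] = 6,  x[3] = 28,  x[4] = 34,  x[5] = 2,  x[6] = 36,  x[7] = 38,  x[8] = 14,  x[9] = 52,  x[10] = 6,  x[11] = 58,  x[12] = 4,  x[13] = 2,  x[14] = 6,  x[15] = 8,  x[16] = 14,  x[17] = 22,  x[18] = 36,  x[19] = 58,  x[20] = 34,  x[21] = 32,  x[22] = 6,  x[23] = 38,  x[24] = 44,  x[25] = 22,  x[26] = 6.
Since (x[25], x[26]) = (x[1], x[2]) = (22, 6) (two consecutive terms determine the rest), the sequence is periodic with period 24.
So x[963] = x[1 + ((963-1) mod 24)] = x[3] = 28.

28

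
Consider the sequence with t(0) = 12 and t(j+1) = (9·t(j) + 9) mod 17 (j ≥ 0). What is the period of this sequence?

t(0) = 12,  t(1) = 15,  t(2) = 8,  t(3) = 13,  t(4) = 7,  t(5) = 4,  t(6) = 11,  t(7) = 6,  t(8) = 12.
The sequence repeats with period 8.

8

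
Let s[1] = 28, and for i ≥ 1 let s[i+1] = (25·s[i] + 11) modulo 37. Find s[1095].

23

We have s[1] = 28, s[2] = 8, s[3] = 26, s[4] = 32, s[5] = 34, s[6] = 10, s[7] = 2, s[8] = 24, s[9] = 19, s[10] = 5, s[11] = 25, s[12] = 7, s[13] = 1, s[14] = 36, s[15] = 23, s[16] = 31, s[17] = 9, s[18] = 14, s[19] = 28.
Since s[19] = s[1] = 28, the sequence is periodic with period 18.
(1095 - 1) mod 18 = 14, so s[1095] = s[15] = 23.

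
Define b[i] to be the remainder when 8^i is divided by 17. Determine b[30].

4

We have b[1] = 8; b[2] = 13; b[3] = 2; b[4] = 16; b[5] = 9; b[6] = 4; b[7] = 15; b[8] = 1; b[9] = 8.
Since b[9] = b[1] = 8, the sequence is periodic with period 8.
So b[30] = b[1 + ((30-1) mod 8)] = b[6] = 4.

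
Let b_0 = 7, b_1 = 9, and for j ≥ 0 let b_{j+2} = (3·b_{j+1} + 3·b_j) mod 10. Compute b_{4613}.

b_0 = 7, b_1 = 9, b_2 = 8, b_3 = 1, b_4 = 7, b_5 = 4, b_6 = 3, b_7 = 1, b_8 = 2, b_9 = 9, b_{10} = 3, b_{11} = 6, b_{12} = 7, b_{13} = 9.
The sequence repeats with period 12.
So b_{4613} = b_{0 + ((4613-0) mod 12)} = b_5 = 4.

4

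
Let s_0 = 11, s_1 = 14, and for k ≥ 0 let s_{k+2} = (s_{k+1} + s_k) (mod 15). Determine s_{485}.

We have s_0 = 11; s_1 = 14; s_2 = 10; s_3 = 9; s_4 = 4; s_5 = 13; s_6 = 2; s_7 = 0; s_8 = 2; s_9 = 2; s_{10} = 4; s_{11} = 6; s_{12} = 10; s_{13} = 1; s_{14} = 11; s_{15} = 12; s_{16} = 8; s_{17} = 5; s_{18} = 13; s_{19} = 3; s_{20} = 1; s_{21} = 4; s_{22} = 5; s_{23} = 9; s_{24} = 14; s_{25} = 8; s_{26} = 7; s_{27} = 0; s_{28} = 7; s_{29} = 7; s_{30} = 14; s_{31} = 6; s_{32} = 5; s_{33} = 11; s_{34} = 1; s_{35} = 12; s_{36} = 13; s_{37} = 10; s_{38} = 8; s_{39} = 3; s_{40} = 11; s_{41} = 14.
The sequence repeats with period 40.
(485 - 0) mod 40 = 5, so s_{485} = s_5 = 13.

13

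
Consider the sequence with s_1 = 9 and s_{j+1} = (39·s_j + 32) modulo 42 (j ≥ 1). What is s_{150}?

Computing terms: s_1 = 9,  s_2 = 5,  s_3 = 17,  s_4 = 23,  s_5 = 5.
Since s_5 = s_2 = 5, the sequence is eventually periodic: after a pre-period of length 1 it cycles with period 3.
For j ≥ 2, s_j depends only on (j - 2) mod 3. (150 - 2) mod 3 = 1, so s_{150} = s_3 = 17.

17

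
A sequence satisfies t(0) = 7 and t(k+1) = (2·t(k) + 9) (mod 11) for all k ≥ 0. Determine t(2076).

3

Computing terms: t(0) = 7, t(1) = 1, t(2) = 0, t(3) = 9, t(4) = 5, t(5) = 8, t(6) = 3, t(7) = 4, t(8) = 6, t(9) = 10, t(10) = 7.
The sequence repeats with period 10.
(2076 - 0) mod 10 = 6, so t(2076) = t(6) = 3.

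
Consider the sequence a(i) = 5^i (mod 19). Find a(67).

17

a(1) = 5; a(2) = 6; a(3) = 11; a(4) = 17; a(5) = 9; a(6) = 7; a(7) = 16; a(8) = 4; a(9) = 1; a(10) = 5.
Since a(10) = a(1) = 5, the sequence is periodic with period 9.
So a(67) = a(1 + ((67-1) mod 9)) = a(4) = 17.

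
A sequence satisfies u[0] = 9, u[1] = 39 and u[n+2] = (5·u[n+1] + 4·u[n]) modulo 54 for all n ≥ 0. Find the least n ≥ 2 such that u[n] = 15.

2

Listing terms: u[0] = 9, u[1] = 39, u[2] = 15, u[3] = 15, u[4] = 27, u[5] = 33, u[6] = 3, u[7] = 39, u[8] = 45, u[9] = 3, u[10] = 33, u[11] = 15, u[12] = 45, u[13] = 15, u[14] = 39, u[15] = 39, u[16] = 27, u[17] = 21, u[18] = 51, u[19] = 15, u[20] = 9, u[21] = 51, u[22] = 21, u[23] = 39, u[24] = 9, u[25] = 39.
The sequence repeats with period 24.
The value 15 first appears (with n ≥ 2) at u[2].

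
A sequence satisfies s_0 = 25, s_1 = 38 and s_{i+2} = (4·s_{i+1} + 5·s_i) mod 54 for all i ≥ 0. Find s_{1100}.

7

We have s_0 = 25; s_1 = 38; s_2 = 7; s_3 = 2; s_4 = 43; s_5 = 20; s_6 = 25; s_7 = 38.
Since (s_6, s_7) = (s_0, s_1) = (25, 38) (two consecutive terms determine the rest), the sequence is periodic with period 6.
So s_{1100} = s_{0 + ((1100-0) mod 6)} = s_2 = 7.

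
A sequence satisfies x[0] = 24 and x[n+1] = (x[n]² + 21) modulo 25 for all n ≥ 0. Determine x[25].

Listing terms: x[0] = 24,  x[1] = 22,  x[2] = 5,  x[3] = 21,  x[4] = 12,  x[5] = 15,  x[6] = 21.
Since x[6] = x[3] = 21, the sequence is eventually periodic: after a pre-period of length 3 it cycles with period 3.
For n ≥ 3, x[n] depends only on (n - 3) mod 3. (25 - 3) mod 3 = 1, so x[25] = x[4] = 12.

12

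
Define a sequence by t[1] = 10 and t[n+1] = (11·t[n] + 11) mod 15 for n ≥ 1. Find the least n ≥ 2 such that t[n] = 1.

Listing terms: t[1] = 10, t[2] = 1, t[3] = 7, t[4] = 13, t[5] = 4, t[6] = 10.
Since t[6] = t[1] = 10, the sequence is periodic with period 5.
The value 1 first appears (with n ≥ 2) at t[2].

2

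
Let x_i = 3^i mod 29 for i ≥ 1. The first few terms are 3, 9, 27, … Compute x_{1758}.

22

Listing terms: x_1 = 3; x_2 = 9; x_3 = 27; x_4 = 23; x_5 = 11; x_6 = 4; x_7 = 12; x_8 = 7; x_9 = 21; x_{10} = 5; x_{11} = 15; x_{12} = 16; x_{13} = 19; x_{14} = 28; x_{15} = 26; x_{16} = 20; x_{17} = 2; x_{18} = 6; x_{19} = 18; x_{20} = 25; x_{21} = 17; x_{22} = 22; x_{23} = 8; x_{24} = 24; x_{25} = 14; x_{26} = 13; x_{27} = 10; x_{28} = 1; x_{29} = 3.
Since x_{29} = x_1 = 3, the sequence is periodic with period 28.
So x_{1758} = x_{1 + ((1758-1) mod 28)} = x_{22} = 22.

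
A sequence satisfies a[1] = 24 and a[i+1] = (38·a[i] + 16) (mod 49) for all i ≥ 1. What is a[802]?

a[1] = 24,  a[2] = 46,  a[3] = 0,  a[4] = 16,  a[5] = 36,  a[6] = 12,  a[7] = 31,  a[8] = 18,  a[9] = 14,  a[10] = 9,  a[11] = 15,  a[12] = 47,  a[13] = 38,  a[14] = 39,  a[15] = 28,  a[16] = 2,  a[17] = 43,  a[18] = 33,  a[19] = 45,  a[20] = 11,  a[21] = 42,  a[22] = 44,  a[23] = 22,  a[24] = 19,  a[25] = 3,  a[26] = 32,  a[27] = 7,  a[28] = 37,  a[29] = 1,  a[30] = 5,  a[31] = 10,  a[32] = 4,  a[33] = 21,  a[34] = 30,  a[35] = 29,  a[36] = 40,  a[37] = 17,  a[38] = 25,  a[39] = 35,  a[40] = 23,  a[41] = 8,  a[42] = 26,  a[43] = 24.
Since a[43] = a[1] = 24, the sequence is periodic with period 42.
(802 - 1) mod 42 = 3, so a[802] = a[4] = 16.

16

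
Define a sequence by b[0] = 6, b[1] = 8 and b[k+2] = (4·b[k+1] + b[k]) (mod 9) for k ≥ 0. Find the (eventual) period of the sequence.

8

We have b[0] = 6, b[1] = 8, b[2] = 2, b[3] = 7, b[4] = 3, b[5] = 1, b[6] = 7, b[7] = 2, b[8] = 6, b[9] = 8.
The sequence repeats with period 8.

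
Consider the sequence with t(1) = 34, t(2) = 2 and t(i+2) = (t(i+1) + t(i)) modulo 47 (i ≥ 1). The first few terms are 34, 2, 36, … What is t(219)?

3

t(1) = 34; t(2) = 2; t(3) = 36; t(4) = 38; t(5) = 27; t(6) = 18; t(7) = 45; t(8) = 16; t(9) = 14; t(10) = 30; t(11) = 44; t(12) = 27; t(13) = 24; t(14) = 4; t(15) = 28; t(16) = 32; t(17) = 13; t(18) = 45; t(19) = 11; t(20) = 9; t(21) = 20; t(22) = 29; t(23) = 2; t(24) = 31; t(25) = 33; t(26) = 17; t(27) = 3; t(28) = 20; t(29) = 23; t(30) = 43; t(31) = 19; t(32) = 15; t(33) = 34; t(34) = 2.
The sequence repeats with period 32.
So t(219) = t(1 + ((219-1) mod 32)) = t(27) = 3.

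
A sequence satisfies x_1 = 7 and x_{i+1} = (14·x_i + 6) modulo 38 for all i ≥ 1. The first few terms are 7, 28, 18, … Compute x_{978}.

4

We have x_1 = 7,  x_2 = 28,  x_3 = 18,  x_4 = 30,  x_5 = 8,  x_6 = 4,  x_7 = 24,  x_8 = 0,  x_9 = 6,  x_{10} = 14,  x_{11} = 12,  x_{12} = 22,  x_{13} = 10,  x_{14} = 32,  x_{15} = 36,  x_{16} = 16,  x_{17} = 2,  x_{18} = 34,  x_{19} = 26,  x_{20} = 28.
Since x_{20} = x_2 = 28, the sequence is eventually periodic: after a pre-period of length 1 it cycles with period 18.
For i ≥ 2, x_i depends only on (i - 2) mod 18. (978 - 2) mod 18 = 4, so x_{978} = x_6 = 4.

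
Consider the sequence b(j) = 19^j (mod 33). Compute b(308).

16

Computing terms: b(1) = 19,  b(2) = 31,  b(3) = 28,  b(4) = 4,  b(5) = 10,  b(6) = 25,  b(7) = 13,  b(8) = 16,  b(9) = 7,  b(10) = 1,  b(11) = 19.
Since b(11) = b(1) = 19, the sequence is periodic with period 10.
(308 - 1) mod 10 = 7, so b(308) = b(8) = 16.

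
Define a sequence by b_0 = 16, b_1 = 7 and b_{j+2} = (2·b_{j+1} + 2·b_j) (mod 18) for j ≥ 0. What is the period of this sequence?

We have b_0 = 16,  b_1 = 7,  b_2 = 10,  b_3 = 16,  b_4 = 16,  b_5 = 10,  b_6 = 16.
Since (b_5, b_6) = (b_2, b_3) = (10, 16) (two consecutive terms determine the rest), the sequence is eventually periodic: after a pre-period of length 2 it cycles with period 3.

3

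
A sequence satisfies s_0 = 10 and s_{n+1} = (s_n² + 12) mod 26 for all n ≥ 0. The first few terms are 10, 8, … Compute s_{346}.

8

We have s_0 = 10, s_1 = 8, s_2 = 24, s_3 = 16, s_4 = 8.
Since s_4 = s_1 = 8, the sequence is eventually periodic: after a pre-period of length 1 it cycles with period 3.
For n ≥ 1, s_n depends only on (n - 1) mod 3. (346 - 1) mod 3 = 0, so s_{346} = s_1 = 8.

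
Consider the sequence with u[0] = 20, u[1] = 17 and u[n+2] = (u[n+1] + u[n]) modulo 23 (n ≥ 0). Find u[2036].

u[0] = 20, u[1] = 17, u[2] = 14, u[3] = 8, u[4] = 22, u[5] = 7, u[6] = 6, u[7] = 13, u[8] = 19, u[9] = 9, u[10] = 5, u[11] = 14, u[12] = 19, u[13] = 10, u[14] = 6, u[15] = 16, u[16] = 22, u[17] = 15, u[18] = 14, u[19] = 6, u[20] = 20, u[21] = 3, u[22] = 0, u[23] = 3, u[24] = 3, u[25] = 6, u[26] = 9, u[27] = 15, u[28] = 1, u[29] = 16, u[30] = 17, u[31] = 10, u[32] = 4, u[33] = 14, u[34] = 18, u[35] = 9, u[36] = 4, u[37] = 13, u[38] = 17, u[39] = 7, u[40] = 1, u[41] = 8, u[42] = 9, u[43] = 17, u[44] = 3, u[45] = 20, u[46] = 0, u[47] = 20, u[48] = 20, u[49] = 17.
Since (u[48], u[49]) = (u[0], u[1]) = (20, 17) (two consecutive terms determine the rest), the sequence is periodic with period 48.
(2036 - 0) mod 48 = 20, so u[2036] = u[20] = 20.

20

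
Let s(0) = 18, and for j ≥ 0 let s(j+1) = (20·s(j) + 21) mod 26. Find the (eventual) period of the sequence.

Computing terms: s(0) = 18; s(1) = 17; s(2) = 23; s(3) = 13; s(4) = 21; s(5) = 25; s(6) = 1; s(7) = 15; s(8) = 9; s(9) = 19; s(10) = 11; s(11) = 7; s(12) = 5; s(13) = 17.
Since s(13) = s(1) = 17, the sequence is eventually periodic: after a pre-period of length 1 it cycles with period 12.

12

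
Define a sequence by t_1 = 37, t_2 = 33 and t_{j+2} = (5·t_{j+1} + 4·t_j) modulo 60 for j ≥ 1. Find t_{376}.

We have t_1 = 37, t_2 = 33, t_3 = 13, t_4 = 17, t_5 = 17, t_6 = 33, t_7 = 53, t_8 = 37, t_9 = 37, t_{10} = 33.
Since (t_9, t_{10}) = (t_1, t_2) = (37, 33) (two consecutive terms determine the rest), the sequence is periodic with period 8.
So t_{376} = t_{1 + ((376-1) mod 8)} = t_8 = 37.

37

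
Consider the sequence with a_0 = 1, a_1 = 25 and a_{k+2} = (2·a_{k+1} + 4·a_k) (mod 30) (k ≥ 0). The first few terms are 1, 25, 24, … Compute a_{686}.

0

Listing terms: a_0 = 1; a_1 = 25; a_2 = 24; a_3 = 28; a_4 = 2; a_5 = 26; a_6 = 0; a_7 = 14; a_8 = 28; a_9 = 22; a_{10} = 6; a_{11} = 10; a_{12} = 14; a_{13} = 8; a_{14} = 12; a_{15} = 26; a_{16} = 10; a_{17} = 4; a_{18} = 18; a_{19} = 22; a_{20} = 26; a_{21} = 20; a_{22} = 24; a_{23} = 8; a_{24} = 22; a_{25} = 16; a_{26} = 0; a_{27} = 4; a_{28} = 8; a_{29} = 2; a_{30} = 6; a_{31} = 20; a_{32} = 4; a_{33} = 28; a_{34} = 12; a_{35} = 16; a_{36} = 20; a_{37} = 14; a_{38} = 18; a_{39} = 2; a_{40} = 16; a_{41} = 10; a_{42} = 24; a_{43} = 28.
Since (a_{42}, a_{43}) = (a_2, a_3) = (24, 28) (two consecutive terms determine the rest), the sequence is eventually periodic: after a pre-period of length 2 it cycles with period 40.
For k ≥ 2, a_k depends only on (k - 2) mod 40. (686 - 2) mod 40 = 4, so a_{686} = a_6 = 0.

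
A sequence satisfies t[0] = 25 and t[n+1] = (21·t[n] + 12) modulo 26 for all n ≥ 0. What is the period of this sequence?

We have t[0] = 25, t[1] = 17, t[2] = 5, t[3] = 13, t[4] = 25.
Since t[4] = t[0] = 25, the sequence is periodic with period 4.

4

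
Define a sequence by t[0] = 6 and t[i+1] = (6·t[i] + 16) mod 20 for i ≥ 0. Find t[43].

Computing terms: t[0] = 6; t[1] = 12; t[2] = 8; t[3] = 4; t[4] = 0; t[5] = 16; t[6] = 12.
Since t[6] = t[1] = 12, the sequence is eventually periodic: after a pre-period of length 1 it cycles with period 5.
For i ≥ 1, t[i] depends only on (i - 1) mod 5. (43 - 1) mod 5 = 2, so t[43] = t[3] = 4.

4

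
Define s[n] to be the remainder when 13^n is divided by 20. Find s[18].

Listing terms: s[1] = 13,  s[2] = 9,  s[3] = 17,  s[4] = 1,  s[5] = 13.
Since s[5] = s[1] = 13, the sequence is periodic with period 4.
(18 - 1) mod 4 = 1, so s[18] = s[2] = 9.

9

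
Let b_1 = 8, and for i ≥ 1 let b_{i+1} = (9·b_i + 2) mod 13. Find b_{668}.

We have b_1 = 8, b_2 = 9, b_3 = 5, b_4 = 8.
The sequence repeats with period 3.
(668 - 1) mod 3 = 1, so b_{668} = b_2 = 9.

9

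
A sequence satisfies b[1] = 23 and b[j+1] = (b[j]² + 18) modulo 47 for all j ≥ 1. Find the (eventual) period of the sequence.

7

b[1] = 23; b[2] = 30; b[3] = 25; b[4] = 32; b[5] = 8; b[6] = 35; b[7] = 21; b[8] = 36; b[9] = 45; b[10] = 22; b[11] = 32.
Since b[11] = b[4] = 32, the sequence is eventually periodic: after a pre-period of length 3 it cycles with period 7.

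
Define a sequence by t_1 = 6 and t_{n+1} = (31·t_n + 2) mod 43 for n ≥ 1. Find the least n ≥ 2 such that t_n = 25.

3

t_1 = 6, t_2 = 16, t_3 = 25, t_4 = 3, t_5 = 9, t_6 = 23, t_7 = 27, t_8 = 22, t_9 = 39, t_{10} = 7, t_{11} = 4, t_{12} = 40, t_{13} = 38, t_{14} = 19, t_{15} = 32, t_{16} = 5, t_{17} = 28, t_{18} = 10, t_{19} = 11, t_{20} = 42, t_{21} = 14, t_{22} = 6.
Since t_{22} = t_1 = 6, the sequence is periodic with period 21.
The value 25 first appears (with n ≥ 2) at t_3.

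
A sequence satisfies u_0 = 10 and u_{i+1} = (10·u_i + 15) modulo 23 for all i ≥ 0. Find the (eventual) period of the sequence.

22

u_0 = 10; u_1 = 0; u_2 = 15; u_3 = 4; u_4 = 9; u_5 = 13; u_6 = 7; u_7 = 16; u_8 = 14; u_9 = 17; u_{10} = 1; u_{11} = 2; u_{12} = 12; u_{13} = 20; u_{14} = 8; u_{15} = 3; u_{16} = 22; u_{17} = 5; u_{18} = 19; u_{19} = 21; u_{20} = 18; u_{21} = 11; u_{22} = 10.
The sequence repeats with period 22.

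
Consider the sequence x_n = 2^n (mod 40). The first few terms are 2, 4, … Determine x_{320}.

x_1 = 2,  x_2 = 4,  x_3 = 8,  x_4 = 16,  x_5 = 32,  x_6 = 24,  x_7 = 8.
Since x_7 = x_3 = 8, the sequence is eventually periodic: after a pre-period of length 2 it cycles with period 4.
For n ≥ 3, x_n depends only on (n - 3) mod 4. (320 - 3) mod 4 = 1, so x_{320} = x_4 = 16.

16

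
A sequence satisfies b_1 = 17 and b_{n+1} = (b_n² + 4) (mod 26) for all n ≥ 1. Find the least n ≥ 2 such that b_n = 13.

6

Listing terms: b_1 = 17, b_2 = 7, b_3 = 1, b_4 = 5, b_5 = 3, b_6 = 13, b_7 = 17.
Since b_7 = b_1 = 17, the sequence is periodic with period 6.
The value 13 first appears (with n ≥ 2) at b_6.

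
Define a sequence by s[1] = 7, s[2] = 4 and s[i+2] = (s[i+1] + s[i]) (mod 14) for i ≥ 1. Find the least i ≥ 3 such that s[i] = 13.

6

Listing terms: s[1] = 7; s[2] = 4; s[3] = 11; s[4] = 1; s[5] = 12; s[6] = 13; s[7] = 11; s[8] = 10; s[9] = 7; s[10] = 3; s[11] = 10; s[12] = 13; s[13] = 9; s[14] = 8; s[15] = 3; s[16] = 11; s[17] = 0; s[18] = 11; s[19] = 11; s[20] = 8; s[21] = 5; s[22] = 13; s[23] = 4; s[24] = 3; s[25] = 7; s[26] = 10; s[27] = 3; s[28] = 13; s[29] = 2; s[30] = 1; s[31] = 3; s[32] = 4; s[33] = 7; s[34] = 11; s[35] = 4; s[36] = 1; s[37] = 5; s[38] = 6; s[39] = 11; s[40] = 3; s[41] = 0; s[42] = 3; s[43] = 3; s[44] = 6; s[45] = 9; s[46] = 1; s[47] = 10; s[48] = 11; s[49] = 7; s[50] = 4.
Since (s[49], s[50]) = (s[1], s[2]) = (7, 4) (two consecutive terms determine the rest), the sequence is periodic with period 48.
The value 13 first appears (with i ≥ 3) at s[6].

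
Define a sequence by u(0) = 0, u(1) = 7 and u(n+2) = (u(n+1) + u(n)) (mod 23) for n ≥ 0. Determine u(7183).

We have u(0) = 0, u(1) = 7, u(2) = 7, u(3) = 14, u(4) = 21, u(5) = 12, u(6) = 10, u(7) = 22, u(8) = 9, u(9) = 8, u(10) = 17, u(11) = 2, u(12) = 19, u(13) = 21, u(14) = 17, u(15) = 15, u(16) = 9, u(17) = 1, u(18) = 10, u(19) = 11, u(20) = 21, u(21) = 9, u(22) = 7, u(23) = 16, u(24) = 0, u(25) = 16, u(26) = 16, u(27) = 9, u(28) = 2, u(29) = 11, u(30) = 13, u(31) = 1, u(32) = 14, u(33) = 15, u(34) = 6, u(35) = 21, u(36) = 4, u(37) = 2, u(38) = 6, u(39) = 8, u(40) = 14, u(41) = 22, u(42) = 13, u(43) = 12, u(44) = 2, u(45) = 14, u(46) = 16, u(47) = 7, u(48) = 0, u(49) = 7.
The sequence repeats with period 48.
So u(7183) = u(0 + ((7183-0) mod 48)) = u(31) = 1.

1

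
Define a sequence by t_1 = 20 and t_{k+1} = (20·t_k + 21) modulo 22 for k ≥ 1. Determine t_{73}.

Computing terms: t_1 = 20; t_2 = 3; t_3 = 15; t_4 = 13; t_5 = 17; t_6 = 9; t_7 = 3.
Since t_7 = t_2 = 3, the sequence is eventually periodic: after a pre-period of length 1 it cycles with period 5.
For k ≥ 2, t_k depends only on (k - 2) mod 5. (73 - 2) mod 5 = 1, so t_{73} = t_3 = 15.

15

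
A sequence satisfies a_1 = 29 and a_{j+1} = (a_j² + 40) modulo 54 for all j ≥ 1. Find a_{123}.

Computing terms: a_1 = 29,  a_2 = 17,  a_3 = 5,  a_4 = 11,  a_5 = 53,  a_6 = 41,  a_7 = 47,  a_8 = 35,  a_9 = 23,  a_{10} = 29.
The sequence repeats with period 9.
(123 - 1) mod 9 = 5, so a_{123} = a_6 = 41.

41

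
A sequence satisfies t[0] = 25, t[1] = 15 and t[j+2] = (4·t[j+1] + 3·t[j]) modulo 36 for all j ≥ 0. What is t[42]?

Computing terms: t[0] = 25, t[1] = 15, t[2] = 27, t[3] = 9, t[4] = 9, t[5] = 27, t[6] = 27, t[7] = 9.
Since (t[6], t[7]) = (t[2], t[3]) = (27, 9) (two consecutive terms determine the rest), the sequence is eventually periodic: after a pre-period of length 2 it cycles with period 4.
For j ≥ 2, t[j] depends only on (j - 2) mod 4. (42 - 2) mod 4 = 0, so t[42] = t[2] = 27.

27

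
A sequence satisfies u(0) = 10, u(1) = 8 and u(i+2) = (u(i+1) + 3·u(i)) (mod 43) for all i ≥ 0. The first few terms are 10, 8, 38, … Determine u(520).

u(0) = 10, u(1) = 8, u(2) = 38, u(3) = 19, u(4) = 4, u(5) = 18, u(6) = 30, u(7) = 41, u(8) = 2, u(9) = 39, u(10) = 2, u(11) = 33, u(12) = 39, u(13) = 9, u(14) = 40, u(15) = 24, u(16) = 15, u(17) = 1, u(18) = 3, u(19) = 6, u(20) = 15, u(21) = 33, u(22) = 35, u(23) = 5, u(24) = 24, u(25) = 39, u(26) = 25, u(27) = 13, u(28) = 2, u(29) = 41, u(30) = 4, u(31) = 41, u(32) = 10, u(33) = 4, u(34) = 34, u(35) = 3, u(36) = 19, u(37) = 28, u(38) = 42, u(39) = 40, u(40) = 37, u(41) = 28, u(42) = 10, u(43) = 8.
The sequence repeats with period 42.
(520 - 0) mod 42 = 16, so u(520) = u(16) = 15.

15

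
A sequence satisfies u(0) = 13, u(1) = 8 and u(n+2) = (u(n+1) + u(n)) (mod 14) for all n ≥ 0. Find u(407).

5

Computing terms: u(0) = 13, u(1) = 8, u(2) = 7, u(3) = 1, u(4) = 8, u(5) = 9, u(6) = 3, u(7) = 12, u(8) = 1, u(9) = 13, u(10) = 0, u(11) = 13, u(12) = 13, u(13) = 12, u(14) = 11, u(15) = 9, u(16) = 6, u(17) = 1, u(18) = 7, u(19) = 8, u(20) = 1, u(21) = 9, u(22) = 10, u(23) = 5, u(24) = 1, u(25) = 6, u(26) = 7, u(27) = 13, u(28) = 6, u(29) = 5, u(30) = 11, u(31) = 2, u(32) = 13, u(33) = 1, u(34) = 0, u(35) = 1, u(36) = 1, u(37) = 2, u(38) = 3, u(39) = 5, u(40) = 8, u(41) = 13, u(42) = 7, u(43) = 6, u(44) = 13, u(45) = 5, u(46) = 4, u(47) = 9, u(48) = 13, u(49) = 8.
The sequence repeats with period 48.
(407 - 0) mod 48 = 23, so u(407) = u(23) = 5.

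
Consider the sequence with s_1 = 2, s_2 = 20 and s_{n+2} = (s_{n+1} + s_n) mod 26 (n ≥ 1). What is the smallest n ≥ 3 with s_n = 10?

18

Computing terms: s_1 = 2; s_2 = 20; s_3 = 22; s_4 = 16; s_5 = 12; s_6 = 2; s_7 = 14; s_8 = 16; s_9 = 4; s_{10} = 20; s_{11} = 24; s_{12} = 18; s_{13} = 16; s_{14} = 8; s_{15} = 24; s_{16} = 6; s_{17} = 4; s_{18} = 10; s_{19} = 14; s_{20} = 24; s_{21} = 12; s_{22} = 10; s_{23} = 22; s_{24} = 6; s_{25} = 2; s_{26} = 8; s_{27} = 10; s_{28} = 18; s_{29} = 2; s_{30} = 20.
The sequence repeats with period 28.
The value 10 first appears (with n ≥ 3) at s_{18}.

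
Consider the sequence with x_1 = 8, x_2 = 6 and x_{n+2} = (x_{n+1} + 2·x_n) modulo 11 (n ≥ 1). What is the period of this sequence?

We have x_1 = 8,  x_2 = 6,  x_3 = 0,  x_4 = 1,  x_5 = 1,  x_6 = 3,  x_7 = 5,  x_8 = 0,  x_9 = 10,  x_{10} = 10,  x_{11} = 8,  x_{12} = 6.
Since (x_{11}, x_{12}) = (x_1, x_2) = (8, 6) (two consecutive terms determine the rest), the sequence is periodic with period 10.

10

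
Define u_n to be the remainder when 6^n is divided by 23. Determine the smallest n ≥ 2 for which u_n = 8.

4

Computing terms: u_1 = 6,  u_2 = 13,  u_3 = 9,  u_4 = 8,  u_5 = 2,  u_6 = 12,  u_7 = 3,  u_8 = 18,  u_9 = 16,  u_{10} = 4,  u_{11} = 1,  u_{12} = 6.
The sequence repeats with period 11.
The value 8 first appears (with n ≥ 2) at u_4.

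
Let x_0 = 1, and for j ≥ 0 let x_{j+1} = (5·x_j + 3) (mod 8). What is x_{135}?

6

x_0 = 1,  x_1 = 0,  x_2 = 3,  x_3 = 2,  x_4 = 5,  x_5 = 4,  x_6 = 7,  x_7 = 6,  x_8 = 1.
The sequence repeats with period 8.
So x_{135} = x_{0 + ((135-0) mod 8)} = x_7 = 6.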